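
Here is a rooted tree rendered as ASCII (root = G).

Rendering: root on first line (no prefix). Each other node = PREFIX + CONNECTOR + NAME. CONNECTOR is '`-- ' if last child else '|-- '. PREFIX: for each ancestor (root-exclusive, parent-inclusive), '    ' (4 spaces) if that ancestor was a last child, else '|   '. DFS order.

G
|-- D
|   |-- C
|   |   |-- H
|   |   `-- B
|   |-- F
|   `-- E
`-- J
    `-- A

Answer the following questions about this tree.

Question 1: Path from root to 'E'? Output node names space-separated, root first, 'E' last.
Answer: G D E

Derivation:
Walk down from root: G -> D -> E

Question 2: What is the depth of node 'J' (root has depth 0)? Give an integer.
Answer: 1

Derivation:
Path from root to J: G -> J
Depth = number of edges = 1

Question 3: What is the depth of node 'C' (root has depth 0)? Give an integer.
Answer: 2

Derivation:
Path from root to C: G -> D -> C
Depth = number of edges = 2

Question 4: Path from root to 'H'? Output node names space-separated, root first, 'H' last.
Answer: G D C H

Derivation:
Walk down from root: G -> D -> C -> H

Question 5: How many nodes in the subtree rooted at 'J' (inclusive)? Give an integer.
Subtree rooted at J contains: A, J
Count = 2

Answer: 2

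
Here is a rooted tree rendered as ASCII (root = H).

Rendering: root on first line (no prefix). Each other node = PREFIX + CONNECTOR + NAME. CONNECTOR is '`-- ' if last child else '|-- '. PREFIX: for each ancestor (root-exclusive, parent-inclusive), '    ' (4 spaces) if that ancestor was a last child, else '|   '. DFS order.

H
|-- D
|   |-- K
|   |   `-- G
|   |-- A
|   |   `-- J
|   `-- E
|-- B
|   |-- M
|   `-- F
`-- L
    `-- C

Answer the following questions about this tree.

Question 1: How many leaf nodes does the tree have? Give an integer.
Answer: 6

Derivation:
Leaves (nodes with no children): C, E, F, G, J, M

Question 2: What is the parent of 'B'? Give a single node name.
Answer: H

Derivation:
Scan adjacency: B appears as child of H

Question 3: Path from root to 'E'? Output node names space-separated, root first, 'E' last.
Walk down from root: H -> D -> E

Answer: H D E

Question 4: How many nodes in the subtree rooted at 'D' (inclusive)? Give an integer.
Answer: 6

Derivation:
Subtree rooted at D contains: A, D, E, G, J, K
Count = 6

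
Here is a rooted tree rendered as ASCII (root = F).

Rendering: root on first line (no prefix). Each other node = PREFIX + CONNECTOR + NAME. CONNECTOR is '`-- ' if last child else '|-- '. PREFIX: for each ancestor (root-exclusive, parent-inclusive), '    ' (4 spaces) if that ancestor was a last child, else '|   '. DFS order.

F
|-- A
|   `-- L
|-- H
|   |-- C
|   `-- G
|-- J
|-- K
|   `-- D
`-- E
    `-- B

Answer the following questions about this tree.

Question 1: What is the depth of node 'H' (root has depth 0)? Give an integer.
Path from root to H: F -> H
Depth = number of edges = 1

Answer: 1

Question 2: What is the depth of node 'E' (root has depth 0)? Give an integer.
Path from root to E: F -> E
Depth = number of edges = 1

Answer: 1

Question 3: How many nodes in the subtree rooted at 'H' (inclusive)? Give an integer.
Subtree rooted at H contains: C, G, H
Count = 3

Answer: 3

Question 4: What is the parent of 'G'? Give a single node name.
Answer: H

Derivation:
Scan adjacency: G appears as child of H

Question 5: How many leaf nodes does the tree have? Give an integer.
Leaves (nodes with no children): B, C, D, G, J, L

Answer: 6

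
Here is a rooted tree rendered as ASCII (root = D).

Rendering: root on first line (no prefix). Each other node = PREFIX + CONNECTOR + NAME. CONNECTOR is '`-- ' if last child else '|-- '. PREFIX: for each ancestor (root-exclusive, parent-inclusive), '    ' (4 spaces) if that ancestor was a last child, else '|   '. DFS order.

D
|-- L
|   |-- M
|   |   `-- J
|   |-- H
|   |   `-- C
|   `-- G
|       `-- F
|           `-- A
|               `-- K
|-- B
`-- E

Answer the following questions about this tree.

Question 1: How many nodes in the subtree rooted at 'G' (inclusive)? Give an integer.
Answer: 4

Derivation:
Subtree rooted at G contains: A, F, G, K
Count = 4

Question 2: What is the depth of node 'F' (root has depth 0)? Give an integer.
Path from root to F: D -> L -> G -> F
Depth = number of edges = 3

Answer: 3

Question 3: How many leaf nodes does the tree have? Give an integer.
Answer: 5

Derivation:
Leaves (nodes with no children): B, C, E, J, K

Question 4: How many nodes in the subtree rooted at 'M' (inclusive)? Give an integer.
Subtree rooted at M contains: J, M
Count = 2

Answer: 2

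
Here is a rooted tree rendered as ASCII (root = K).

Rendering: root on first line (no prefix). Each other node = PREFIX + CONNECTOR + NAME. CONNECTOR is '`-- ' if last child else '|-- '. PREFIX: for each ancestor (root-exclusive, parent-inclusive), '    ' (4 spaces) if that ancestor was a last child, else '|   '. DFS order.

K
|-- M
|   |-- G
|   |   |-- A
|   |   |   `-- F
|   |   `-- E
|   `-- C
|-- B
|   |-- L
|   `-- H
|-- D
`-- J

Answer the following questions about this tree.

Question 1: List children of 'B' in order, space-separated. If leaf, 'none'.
Answer: L H

Derivation:
Node B's children (from adjacency): L, H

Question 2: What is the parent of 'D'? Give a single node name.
Scan adjacency: D appears as child of K

Answer: K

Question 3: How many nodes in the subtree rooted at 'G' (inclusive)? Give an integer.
Answer: 4

Derivation:
Subtree rooted at G contains: A, E, F, G
Count = 4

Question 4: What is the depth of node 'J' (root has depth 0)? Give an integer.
Answer: 1

Derivation:
Path from root to J: K -> J
Depth = number of edges = 1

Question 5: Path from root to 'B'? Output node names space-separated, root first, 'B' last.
Answer: K B

Derivation:
Walk down from root: K -> B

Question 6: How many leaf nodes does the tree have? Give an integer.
Answer: 7

Derivation:
Leaves (nodes with no children): C, D, E, F, H, J, L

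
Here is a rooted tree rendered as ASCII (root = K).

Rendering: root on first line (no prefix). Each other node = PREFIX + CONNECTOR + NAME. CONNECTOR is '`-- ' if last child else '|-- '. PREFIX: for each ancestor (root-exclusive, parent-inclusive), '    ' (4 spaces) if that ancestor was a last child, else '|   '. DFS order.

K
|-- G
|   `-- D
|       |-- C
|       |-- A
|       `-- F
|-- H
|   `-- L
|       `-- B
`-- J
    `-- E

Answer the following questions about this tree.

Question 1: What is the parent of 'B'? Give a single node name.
Answer: L

Derivation:
Scan adjacency: B appears as child of L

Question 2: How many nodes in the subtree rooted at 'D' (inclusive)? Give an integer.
Answer: 4

Derivation:
Subtree rooted at D contains: A, C, D, F
Count = 4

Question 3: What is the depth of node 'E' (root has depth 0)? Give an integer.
Path from root to E: K -> J -> E
Depth = number of edges = 2

Answer: 2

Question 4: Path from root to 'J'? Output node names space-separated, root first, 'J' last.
Answer: K J

Derivation:
Walk down from root: K -> J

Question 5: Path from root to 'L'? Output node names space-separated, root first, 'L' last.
Answer: K H L

Derivation:
Walk down from root: K -> H -> L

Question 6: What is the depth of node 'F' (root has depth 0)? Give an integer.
Path from root to F: K -> G -> D -> F
Depth = number of edges = 3

Answer: 3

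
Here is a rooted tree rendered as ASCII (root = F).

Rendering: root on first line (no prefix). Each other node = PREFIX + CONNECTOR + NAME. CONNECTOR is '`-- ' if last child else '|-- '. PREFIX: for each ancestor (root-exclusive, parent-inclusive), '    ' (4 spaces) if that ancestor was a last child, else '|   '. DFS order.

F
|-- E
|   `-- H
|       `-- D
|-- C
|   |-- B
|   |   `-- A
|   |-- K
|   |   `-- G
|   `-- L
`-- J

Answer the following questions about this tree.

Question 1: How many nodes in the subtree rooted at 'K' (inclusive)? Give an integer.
Subtree rooted at K contains: G, K
Count = 2

Answer: 2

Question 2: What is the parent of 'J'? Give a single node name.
Scan adjacency: J appears as child of F

Answer: F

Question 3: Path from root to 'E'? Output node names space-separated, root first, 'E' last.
Answer: F E

Derivation:
Walk down from root: F -> E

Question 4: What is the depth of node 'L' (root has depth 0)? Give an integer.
Path from root to L: F -> C -> L
Depth = number of edges = 2

Answer: 2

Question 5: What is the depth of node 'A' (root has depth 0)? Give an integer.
Answer: 3

Derivation:
Path from root to A: F -> C -> B -> A
Depth = number of edges = 3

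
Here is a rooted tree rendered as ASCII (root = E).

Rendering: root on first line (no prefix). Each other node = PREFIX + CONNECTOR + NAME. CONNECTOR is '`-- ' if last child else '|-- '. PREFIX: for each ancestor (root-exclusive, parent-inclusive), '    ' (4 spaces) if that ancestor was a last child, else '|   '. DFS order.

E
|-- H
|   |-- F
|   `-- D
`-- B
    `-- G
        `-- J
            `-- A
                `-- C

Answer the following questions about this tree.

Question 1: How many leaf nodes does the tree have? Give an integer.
Answer: 3

Derivation:
Leaves (nodes with no children): C, D, F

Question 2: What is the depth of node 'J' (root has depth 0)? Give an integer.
Answer: 3

Derivation:
Path from root to J: E -> B -> G -> J
Depth = number of edges = 3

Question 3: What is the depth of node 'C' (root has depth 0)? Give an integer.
Path from root to C: E -> B -> G -> J -> A -> C
Depth = number of edges = 5

Answer: 5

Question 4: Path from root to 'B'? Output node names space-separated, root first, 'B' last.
Walk down from root: E -> B

Answer: E B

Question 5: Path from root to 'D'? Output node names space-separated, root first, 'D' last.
Walk down from root: E -> H -> D

Answer: E H D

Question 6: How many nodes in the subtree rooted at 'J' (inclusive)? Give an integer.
Subtree rooted at J contains: A, C, J
Count = 3

Answer: 3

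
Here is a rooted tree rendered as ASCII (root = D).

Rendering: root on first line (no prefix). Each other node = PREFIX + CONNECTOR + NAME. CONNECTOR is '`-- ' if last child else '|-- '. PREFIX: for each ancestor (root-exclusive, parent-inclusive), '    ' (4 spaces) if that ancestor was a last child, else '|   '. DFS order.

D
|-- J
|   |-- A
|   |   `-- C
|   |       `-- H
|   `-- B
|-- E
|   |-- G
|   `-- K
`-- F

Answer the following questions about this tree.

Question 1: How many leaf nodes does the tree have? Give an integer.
Leaves (nodes with no children): B, F, G, H, K

Answer: 5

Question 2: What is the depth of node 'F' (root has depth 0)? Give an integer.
Path from root to F: D -> F
Depth = number of edges = 1

Answer: 1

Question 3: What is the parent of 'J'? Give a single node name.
Answer: D

Derivation:
Scan adjacency: J appears as child of D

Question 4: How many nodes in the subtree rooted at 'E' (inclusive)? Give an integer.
Subtree rooted at E contains: E, G, K
Count = 3

Answer: 3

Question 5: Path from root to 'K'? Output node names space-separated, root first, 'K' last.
Answer: D E K

Derivation:
Walk down from root: D -> E -> K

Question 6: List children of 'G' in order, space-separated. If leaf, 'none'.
Answer: none

Derivation:
Node G's children (from adjacency): (leaf)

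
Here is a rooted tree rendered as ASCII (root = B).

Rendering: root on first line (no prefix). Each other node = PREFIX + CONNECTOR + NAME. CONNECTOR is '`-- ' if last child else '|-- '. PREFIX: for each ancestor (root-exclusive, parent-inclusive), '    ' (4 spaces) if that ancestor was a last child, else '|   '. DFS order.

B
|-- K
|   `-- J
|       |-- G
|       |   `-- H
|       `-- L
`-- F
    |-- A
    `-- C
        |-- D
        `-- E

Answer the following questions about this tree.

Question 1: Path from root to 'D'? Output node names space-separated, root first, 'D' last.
Answer: B F C D

Derivation:
Walk down from root: B -> F -> C -> D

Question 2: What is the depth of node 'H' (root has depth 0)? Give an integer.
Path from root to H: B -> K -> J -> G -> H
Depth = number of edges = 4

Answer: 4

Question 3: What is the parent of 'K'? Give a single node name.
Answer: B

Derivation:
Scan adjacency: K appears as child of B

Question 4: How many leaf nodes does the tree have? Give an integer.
Answer: 5

Derivation:
Leaves (nodes with no children): A, D, E, H, L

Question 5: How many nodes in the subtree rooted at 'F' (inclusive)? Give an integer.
Answer: 5

Derivation:
Subtree rooted at F contains: A, C, D, E, F
Count = 5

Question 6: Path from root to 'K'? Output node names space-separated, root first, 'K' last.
Walk down from root: B -> K

Answer: B K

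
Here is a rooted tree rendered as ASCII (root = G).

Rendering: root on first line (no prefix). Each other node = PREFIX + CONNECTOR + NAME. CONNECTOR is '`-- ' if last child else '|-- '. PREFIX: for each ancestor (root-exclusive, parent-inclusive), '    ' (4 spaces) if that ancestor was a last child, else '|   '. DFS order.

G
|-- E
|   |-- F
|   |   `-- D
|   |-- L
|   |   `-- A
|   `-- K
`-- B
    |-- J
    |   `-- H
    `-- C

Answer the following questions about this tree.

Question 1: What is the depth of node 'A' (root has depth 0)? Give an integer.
Answer: 3

Derivation:
Path from root to A: G -> E -> L -> A
Depth = number of edges = 3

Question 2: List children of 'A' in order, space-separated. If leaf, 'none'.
Answer: none

Derivation:
Node A's children (from adjacency): (leaf)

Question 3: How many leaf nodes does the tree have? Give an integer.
Answer: 5

Derivation:
Leaves (nodes with no children): A, C, D, H, K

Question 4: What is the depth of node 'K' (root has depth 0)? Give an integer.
Answer: 2

Derivation:
Path from root to K: G -> E -> K
Depth = number of edges = 2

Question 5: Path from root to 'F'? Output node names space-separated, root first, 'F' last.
Answer: G E F

Derivation:
Walk down from root: G -> E -> F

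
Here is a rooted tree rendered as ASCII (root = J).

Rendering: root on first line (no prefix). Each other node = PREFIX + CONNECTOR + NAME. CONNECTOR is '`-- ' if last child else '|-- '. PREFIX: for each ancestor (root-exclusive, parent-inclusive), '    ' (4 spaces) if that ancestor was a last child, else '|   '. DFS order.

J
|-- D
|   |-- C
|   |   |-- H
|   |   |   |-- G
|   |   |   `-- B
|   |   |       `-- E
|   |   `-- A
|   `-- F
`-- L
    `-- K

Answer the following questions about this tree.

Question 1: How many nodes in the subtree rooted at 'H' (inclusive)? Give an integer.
Subtree rooted at H contains: B, E, G, H
Count = 4

Answer: 4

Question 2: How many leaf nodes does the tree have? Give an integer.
Leaves (nodes with no children): A, E, F, G, K

Answer: 5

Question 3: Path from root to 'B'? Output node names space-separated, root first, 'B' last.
Answer: J D C H B

Derivation:
Walk down from root: J -> D -> C -> H -> B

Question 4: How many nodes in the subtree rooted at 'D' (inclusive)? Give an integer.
Answer: 8

Derivation:
Subtree rooted at D contains: A, B, C, D, E, F, G, H
Count = 8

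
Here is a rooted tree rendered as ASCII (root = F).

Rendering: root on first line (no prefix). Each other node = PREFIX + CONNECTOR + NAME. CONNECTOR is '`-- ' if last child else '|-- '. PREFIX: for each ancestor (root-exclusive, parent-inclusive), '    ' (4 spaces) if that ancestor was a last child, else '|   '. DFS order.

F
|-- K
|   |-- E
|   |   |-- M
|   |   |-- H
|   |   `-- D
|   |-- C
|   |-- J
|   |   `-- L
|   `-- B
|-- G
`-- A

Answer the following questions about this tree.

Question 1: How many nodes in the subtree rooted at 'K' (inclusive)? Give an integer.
Answer: 9

Derivation:
Subtree rooted at K contains: B, C, D, E, H, J, K, L, M
Count = 9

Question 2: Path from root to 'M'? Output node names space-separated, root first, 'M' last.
Answer: F K E M

Derivation:
Walk down from root: F -> K -> E -> M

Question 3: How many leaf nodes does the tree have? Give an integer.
Answer: 8

Derivation:
Leaves (nodes with no children): A, B, C, D, G, H, L, M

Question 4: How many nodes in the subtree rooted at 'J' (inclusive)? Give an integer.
Answer: 2

Derivation:
Subtree rooted at J contains: J, L
Count = 2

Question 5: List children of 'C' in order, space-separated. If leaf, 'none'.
Answer: none

Derivation:
Node C's children (from adjacency): (leaf)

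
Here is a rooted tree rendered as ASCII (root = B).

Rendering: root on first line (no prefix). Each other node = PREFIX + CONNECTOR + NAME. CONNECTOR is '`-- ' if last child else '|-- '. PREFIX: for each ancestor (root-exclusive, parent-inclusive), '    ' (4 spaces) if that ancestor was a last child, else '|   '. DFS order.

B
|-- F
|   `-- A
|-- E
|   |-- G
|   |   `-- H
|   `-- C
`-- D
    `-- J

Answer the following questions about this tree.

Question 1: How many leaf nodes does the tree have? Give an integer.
Answer: 4

Derivation:
Leaves (nodes with no children): A, C, H, J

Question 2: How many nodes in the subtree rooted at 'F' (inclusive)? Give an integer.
Answer: 2

Derivation:
Subtree rooted at F contains: A, F
Count = 2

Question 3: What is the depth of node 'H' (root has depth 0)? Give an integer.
Answer: 3

Derivation:
Path from root to H: B -> E -> G -> H
Depth = number of edges = 3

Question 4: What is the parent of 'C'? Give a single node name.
Answer: E

Derivation:
Scan adjacency: C appears as child of E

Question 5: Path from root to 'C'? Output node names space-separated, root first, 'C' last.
Walk down from root: B -> E -> C

Answer: B E C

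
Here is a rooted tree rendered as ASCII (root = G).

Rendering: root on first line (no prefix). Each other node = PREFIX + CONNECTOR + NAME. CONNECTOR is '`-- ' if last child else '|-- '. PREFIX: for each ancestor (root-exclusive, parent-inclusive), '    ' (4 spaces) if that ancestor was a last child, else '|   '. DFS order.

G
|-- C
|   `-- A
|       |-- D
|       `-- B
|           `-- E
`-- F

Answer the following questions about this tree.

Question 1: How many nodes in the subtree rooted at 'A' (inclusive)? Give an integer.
Answer: 4

Derivation:
Subtree rooted at A contains: A, B, D, E
Count = 4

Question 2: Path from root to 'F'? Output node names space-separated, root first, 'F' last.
Walk down from root: G -> F

Answer: G F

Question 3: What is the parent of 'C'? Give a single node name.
Answer: G

Derivation:
Scan adjacency: C appears as child of G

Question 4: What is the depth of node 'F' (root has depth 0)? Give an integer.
Path from root to F: G -> F
Depth = number of edges = 1

Answer: 1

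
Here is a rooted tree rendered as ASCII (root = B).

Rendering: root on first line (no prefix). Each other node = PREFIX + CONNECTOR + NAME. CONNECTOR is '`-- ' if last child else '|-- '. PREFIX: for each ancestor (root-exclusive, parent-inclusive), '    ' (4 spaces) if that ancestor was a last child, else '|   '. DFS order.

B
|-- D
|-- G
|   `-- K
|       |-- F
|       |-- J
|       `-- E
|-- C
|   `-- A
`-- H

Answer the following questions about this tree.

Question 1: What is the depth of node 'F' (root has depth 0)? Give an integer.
Path from root to F: B -> G -> K -> F
Depth = number of edges = 3

Answer: 3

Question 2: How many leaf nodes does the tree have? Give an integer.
Leaves (nodes with no children): A, D, E, F, H, J

Answer: 6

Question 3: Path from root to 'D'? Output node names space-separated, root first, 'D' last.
Answer: B D

Derivation:
Walk down from root: B -> D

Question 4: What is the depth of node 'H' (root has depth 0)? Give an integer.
Path from root to H: B -> H
Depth = number of edges = 1

Answer: 1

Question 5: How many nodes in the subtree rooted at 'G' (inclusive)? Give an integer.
Answer: 5

Derivation:
Subtree rooted at G contains: E, F, G, J, K
Count = 5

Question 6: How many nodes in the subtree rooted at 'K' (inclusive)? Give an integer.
Answer: 4

Derivation:
Subtree rooted at K contains: E, F, J, K
Count = 4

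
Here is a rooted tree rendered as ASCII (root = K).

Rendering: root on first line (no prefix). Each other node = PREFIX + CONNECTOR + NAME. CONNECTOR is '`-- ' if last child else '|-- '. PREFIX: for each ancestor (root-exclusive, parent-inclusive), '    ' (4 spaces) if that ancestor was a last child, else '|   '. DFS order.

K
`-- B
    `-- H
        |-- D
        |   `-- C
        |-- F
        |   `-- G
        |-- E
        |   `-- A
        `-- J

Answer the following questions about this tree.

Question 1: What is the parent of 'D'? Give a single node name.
Answer: H

Derivation:
Scan adjacency: D appears as child of H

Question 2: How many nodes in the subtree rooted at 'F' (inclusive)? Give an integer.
Answer: 2

Derivation:
Subtree rooted at F contains: F, G
Count = 2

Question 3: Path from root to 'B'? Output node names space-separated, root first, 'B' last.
Walk down from root: K -> B

Answer: K B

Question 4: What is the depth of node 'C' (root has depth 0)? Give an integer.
Path from root to C: K -> B -> H -> D -> C
Depth = number of edges = 4

Answer: 4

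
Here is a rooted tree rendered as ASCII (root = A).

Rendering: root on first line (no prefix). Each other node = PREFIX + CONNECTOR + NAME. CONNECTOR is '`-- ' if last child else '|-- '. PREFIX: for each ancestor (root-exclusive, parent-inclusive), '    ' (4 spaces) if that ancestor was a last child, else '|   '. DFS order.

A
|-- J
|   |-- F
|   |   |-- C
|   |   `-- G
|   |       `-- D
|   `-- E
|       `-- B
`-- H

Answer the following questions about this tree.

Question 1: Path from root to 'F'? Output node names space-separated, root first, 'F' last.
Walk down from root: A -> J -> F

Answer: A J F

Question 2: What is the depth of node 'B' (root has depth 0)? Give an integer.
Path from root to B: A -> J -> E -> B
Depth = number of edges = 3

Answer: 3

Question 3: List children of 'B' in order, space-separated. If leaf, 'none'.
Answer: none

Derivation:
Node B's children (from adjacency): (leaf)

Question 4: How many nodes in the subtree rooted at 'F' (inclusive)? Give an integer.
Answer: 4

Derivation:
Subtree rooted at F contains: C, D, F, G
Count = 4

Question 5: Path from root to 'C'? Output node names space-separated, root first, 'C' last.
Answer: A J F C

Derivation:
Walk down from root: A -> J -> F -> C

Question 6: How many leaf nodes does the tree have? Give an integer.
Answer: 4

Derivation:
Leaves (nodes with no children): B, C, D, H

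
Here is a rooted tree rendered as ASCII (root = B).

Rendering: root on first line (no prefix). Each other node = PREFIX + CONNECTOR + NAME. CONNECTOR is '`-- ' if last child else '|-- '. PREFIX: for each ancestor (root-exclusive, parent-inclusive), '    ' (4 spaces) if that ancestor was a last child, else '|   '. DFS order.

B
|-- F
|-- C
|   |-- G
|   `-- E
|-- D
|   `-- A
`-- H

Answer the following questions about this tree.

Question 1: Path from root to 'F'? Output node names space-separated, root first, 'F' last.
Walk down from root: B -> F

Answer: B F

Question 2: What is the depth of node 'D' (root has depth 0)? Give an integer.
Path from root to D: B -> D
Depth = number of edges = 1

Answer: 1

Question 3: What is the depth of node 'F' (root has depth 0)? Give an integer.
Answer: 1

Derivation:
Path from root to F: B -> F
Depth = number of edges = 1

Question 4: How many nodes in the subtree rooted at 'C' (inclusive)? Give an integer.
Answer: 3

Derivation:
Subtree rooted at C contains: C, E, G
Count = 3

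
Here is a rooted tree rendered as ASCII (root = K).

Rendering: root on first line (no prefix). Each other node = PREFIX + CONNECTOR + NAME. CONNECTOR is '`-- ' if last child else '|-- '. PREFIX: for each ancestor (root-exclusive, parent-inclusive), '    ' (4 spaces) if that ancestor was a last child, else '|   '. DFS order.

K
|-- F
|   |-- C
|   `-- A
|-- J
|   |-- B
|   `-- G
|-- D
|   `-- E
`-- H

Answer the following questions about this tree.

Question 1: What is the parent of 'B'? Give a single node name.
Answer: J

Derivation:
Scan adjacency: B appears as child of J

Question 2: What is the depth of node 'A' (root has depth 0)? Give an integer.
Path from root to A: K -> F -> A
Depth = number of edges = 2

Answer: 2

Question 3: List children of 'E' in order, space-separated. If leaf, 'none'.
Answer: none

Derivation:
Node E's children (from adjacency): (leaf)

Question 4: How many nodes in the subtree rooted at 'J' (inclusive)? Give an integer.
Subtree rooted at J contains: B, G, J
Count = 3

Answer: 3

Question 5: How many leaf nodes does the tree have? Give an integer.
Leaves (nodes with no children): A, B, C, E, G, H

Answer: 6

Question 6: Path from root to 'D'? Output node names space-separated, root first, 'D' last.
Walk down from root: K -> D

Answer: K D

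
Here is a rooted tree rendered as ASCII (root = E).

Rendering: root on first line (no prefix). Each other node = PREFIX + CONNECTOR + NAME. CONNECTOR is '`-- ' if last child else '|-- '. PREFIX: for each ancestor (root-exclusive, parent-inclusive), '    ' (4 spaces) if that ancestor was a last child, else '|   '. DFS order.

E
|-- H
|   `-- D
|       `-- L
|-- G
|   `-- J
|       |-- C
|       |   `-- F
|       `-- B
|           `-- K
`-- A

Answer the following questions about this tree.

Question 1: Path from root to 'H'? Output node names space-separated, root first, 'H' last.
Answer: E H

Derivation:
Walk down from root: E -> H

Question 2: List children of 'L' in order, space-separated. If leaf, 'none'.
Answer: none

Derivation:
Node L's children (from adjacency): (leaf)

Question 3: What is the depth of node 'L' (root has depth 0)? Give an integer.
Path from root to L: E -> H -> D -> L
Depth = number of edges = 3

Answer: 3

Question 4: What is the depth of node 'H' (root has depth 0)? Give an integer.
Path from root to H: E -> H
Depth = number of edges = 1

Answer: 1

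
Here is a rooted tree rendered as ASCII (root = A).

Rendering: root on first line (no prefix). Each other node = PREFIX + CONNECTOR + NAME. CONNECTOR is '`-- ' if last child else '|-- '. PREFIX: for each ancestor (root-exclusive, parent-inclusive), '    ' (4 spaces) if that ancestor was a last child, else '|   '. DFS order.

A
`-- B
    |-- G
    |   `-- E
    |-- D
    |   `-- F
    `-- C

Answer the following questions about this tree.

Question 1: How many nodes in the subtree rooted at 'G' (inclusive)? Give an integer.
Subtree rooted at G contains: E, G
Count = 2

Answer: 2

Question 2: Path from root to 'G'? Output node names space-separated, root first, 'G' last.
Answer: A B G

Derivation:
Walk down from root: A -> B -> G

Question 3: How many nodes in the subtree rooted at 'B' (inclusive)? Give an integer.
Subtree rooted at B contains: B, C, D, E, F, G
Count = 6

Answer: 6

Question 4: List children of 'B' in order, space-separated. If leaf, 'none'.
Answer: G D C

Derivation:
Node B's children (from adjacency): G, D, C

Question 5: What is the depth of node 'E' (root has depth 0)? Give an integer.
Answer: 3

Derivation:
Path from root to E: A -> B -> G -> E
Depth = number of edges = 3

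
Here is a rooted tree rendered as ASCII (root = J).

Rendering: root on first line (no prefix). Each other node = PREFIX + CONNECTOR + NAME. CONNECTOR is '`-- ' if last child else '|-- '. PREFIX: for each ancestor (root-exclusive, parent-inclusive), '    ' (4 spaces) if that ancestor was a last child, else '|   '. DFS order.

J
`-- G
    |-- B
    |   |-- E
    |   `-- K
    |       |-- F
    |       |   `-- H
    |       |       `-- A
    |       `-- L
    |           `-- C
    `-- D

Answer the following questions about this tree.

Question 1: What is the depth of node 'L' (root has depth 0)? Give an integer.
Path from root to L: J -> G -> B -> K -> L
Depth = number of edges = 4

Answer: 4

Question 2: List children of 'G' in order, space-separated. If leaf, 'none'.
Answer: B D

Derivation:
Node G's children (from adjacency): B, D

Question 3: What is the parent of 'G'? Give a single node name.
Scan adjacency: G appears as child of J

Answer: J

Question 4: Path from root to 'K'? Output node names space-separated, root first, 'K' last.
Answer: J G B K

Derivation:
Walk down from root: J -> G -> B -> K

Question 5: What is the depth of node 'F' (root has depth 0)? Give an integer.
Path from root to F: J -> G -> B -> K -> F
Depth = number of edges = 4

Answer: 4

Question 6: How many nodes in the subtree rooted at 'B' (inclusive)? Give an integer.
Subtree rooted at B contains: A, B, C, E, F, H, K, L
Count = 8

Answer: 8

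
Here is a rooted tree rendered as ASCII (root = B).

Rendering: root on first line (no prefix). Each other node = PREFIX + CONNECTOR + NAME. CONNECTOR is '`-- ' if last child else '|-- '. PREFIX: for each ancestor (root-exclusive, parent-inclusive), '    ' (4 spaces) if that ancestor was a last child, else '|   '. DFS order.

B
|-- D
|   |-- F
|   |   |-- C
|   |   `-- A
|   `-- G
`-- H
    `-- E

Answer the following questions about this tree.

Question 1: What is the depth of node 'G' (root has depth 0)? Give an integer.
Answer: 2

Derivation:
Path from root to G: B -> D -> G
Depth = number of edges = 2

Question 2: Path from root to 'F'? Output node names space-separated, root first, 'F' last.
Answer: B D F

Derivation:
Walk down from root: B -> D -> F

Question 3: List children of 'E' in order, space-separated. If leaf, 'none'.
Answer: none

Derivation:
Node E's children (from adjacency): (leaf)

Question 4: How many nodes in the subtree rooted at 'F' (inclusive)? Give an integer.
Answer: 3

Derivation:
Subtree rooted at F contains: A, C, F
Count = 3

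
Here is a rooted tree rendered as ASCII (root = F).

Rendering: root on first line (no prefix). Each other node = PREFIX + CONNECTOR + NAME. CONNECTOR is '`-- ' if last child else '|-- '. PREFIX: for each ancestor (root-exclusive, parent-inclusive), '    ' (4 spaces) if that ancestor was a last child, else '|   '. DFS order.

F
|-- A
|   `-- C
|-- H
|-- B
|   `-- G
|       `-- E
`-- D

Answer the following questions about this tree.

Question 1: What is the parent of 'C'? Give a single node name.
Answer: A

Derivation:
Scan adjacency: C appears as child of A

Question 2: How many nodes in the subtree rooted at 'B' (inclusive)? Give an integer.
Subtree rooted at B contains: B, E, G
Count = 3

Answer: 3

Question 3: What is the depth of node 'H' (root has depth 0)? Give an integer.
Path from root to H: F -> H
Depth = number of edges = 1

Answer: 1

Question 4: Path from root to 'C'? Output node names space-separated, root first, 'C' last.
Answer: F A C

Derivation:
Walk down from root: F -> A -> C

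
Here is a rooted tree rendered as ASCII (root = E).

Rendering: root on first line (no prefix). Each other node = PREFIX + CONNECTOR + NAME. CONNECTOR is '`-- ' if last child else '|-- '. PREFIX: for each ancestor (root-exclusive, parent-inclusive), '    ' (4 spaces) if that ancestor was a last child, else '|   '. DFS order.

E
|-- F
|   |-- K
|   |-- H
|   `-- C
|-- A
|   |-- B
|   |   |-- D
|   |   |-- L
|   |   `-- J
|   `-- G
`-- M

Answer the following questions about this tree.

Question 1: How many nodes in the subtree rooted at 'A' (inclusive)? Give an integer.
Subtree rooted at A contains: A, B, D, G, J, L
Count = 6

Answer: 6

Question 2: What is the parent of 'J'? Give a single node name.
Scan adjacency: J appears as child of B

Answer: B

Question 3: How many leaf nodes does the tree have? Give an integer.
Leaves (nodes with no children): C, D, G, H, J, K, L, M

Answer: 8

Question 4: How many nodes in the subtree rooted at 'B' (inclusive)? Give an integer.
Subtree rooted at B contains: B, D, J, L
Count = 4

Answer: 4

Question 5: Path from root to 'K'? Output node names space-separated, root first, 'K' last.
Walk down from root: E -> F -> K

Answer: E F K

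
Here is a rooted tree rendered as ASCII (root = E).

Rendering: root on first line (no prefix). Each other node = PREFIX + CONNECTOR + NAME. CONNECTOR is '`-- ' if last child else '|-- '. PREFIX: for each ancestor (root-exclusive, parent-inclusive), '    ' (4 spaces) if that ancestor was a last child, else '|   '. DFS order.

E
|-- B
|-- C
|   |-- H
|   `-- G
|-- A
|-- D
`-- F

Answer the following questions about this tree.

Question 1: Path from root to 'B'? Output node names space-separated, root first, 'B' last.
Walk down from root: E -> B

Answer: E B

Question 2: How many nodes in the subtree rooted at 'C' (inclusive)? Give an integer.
Answer: 3

Derivation:
Subtree rooted at C contains: C, G, H
Count = 3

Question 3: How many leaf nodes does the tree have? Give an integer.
Leaves (nodes with no children): A, B, D, F, G, H

Answer: 6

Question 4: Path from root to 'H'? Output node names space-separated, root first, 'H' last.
Walk down from root: E -> C -> H

Answer: E C H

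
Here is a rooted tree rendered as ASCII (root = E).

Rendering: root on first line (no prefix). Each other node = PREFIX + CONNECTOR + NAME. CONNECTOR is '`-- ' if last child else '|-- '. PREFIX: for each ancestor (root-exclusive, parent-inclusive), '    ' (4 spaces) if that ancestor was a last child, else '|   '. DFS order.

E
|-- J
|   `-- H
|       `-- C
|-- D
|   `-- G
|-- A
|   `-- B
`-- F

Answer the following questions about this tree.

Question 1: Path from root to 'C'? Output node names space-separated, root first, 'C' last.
Answer: E J H C

Derivation:
Walk down from root: E -> J -> H -> C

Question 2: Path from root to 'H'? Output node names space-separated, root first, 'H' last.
Answer: E J H

Derivation:
Walk down from root: E -> J -> H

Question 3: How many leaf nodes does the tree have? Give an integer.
Answer: 4

Derivation:
Leaves (nodes with no children): B, C, F, G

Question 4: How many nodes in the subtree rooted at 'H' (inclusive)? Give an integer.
Subtree rooted at H contains: C, H
Count = 2

Answer: 2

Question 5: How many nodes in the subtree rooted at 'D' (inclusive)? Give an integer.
Subtree rooted at D contains: D, G
Count = 2

Answer: 2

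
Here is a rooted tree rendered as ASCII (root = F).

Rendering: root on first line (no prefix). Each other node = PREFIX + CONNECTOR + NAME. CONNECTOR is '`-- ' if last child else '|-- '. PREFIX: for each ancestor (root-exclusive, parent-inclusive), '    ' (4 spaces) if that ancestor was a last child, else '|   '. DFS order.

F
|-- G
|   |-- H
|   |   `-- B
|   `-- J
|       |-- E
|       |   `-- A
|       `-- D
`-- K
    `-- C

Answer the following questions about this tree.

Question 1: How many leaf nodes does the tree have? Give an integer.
Leaves (nodes with no children): A, B, C, D

Answer: 4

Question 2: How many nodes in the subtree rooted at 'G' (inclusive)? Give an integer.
Answer: 7

Derivation:
Subtree rooted at G contains: A, B, D, E, G, H, J
Count = 7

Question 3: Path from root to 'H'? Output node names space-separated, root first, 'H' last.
Answer: F G H

Derivation:
Walk down from root: F -> G -> H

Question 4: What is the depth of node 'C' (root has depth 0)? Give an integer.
Answer: 2

Derivation:
Path from root to C: F -> K -> C
Depth = number of edges = 2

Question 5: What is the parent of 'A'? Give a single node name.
Answer: E

Derivation:
Scan adjacency: A appears as child of E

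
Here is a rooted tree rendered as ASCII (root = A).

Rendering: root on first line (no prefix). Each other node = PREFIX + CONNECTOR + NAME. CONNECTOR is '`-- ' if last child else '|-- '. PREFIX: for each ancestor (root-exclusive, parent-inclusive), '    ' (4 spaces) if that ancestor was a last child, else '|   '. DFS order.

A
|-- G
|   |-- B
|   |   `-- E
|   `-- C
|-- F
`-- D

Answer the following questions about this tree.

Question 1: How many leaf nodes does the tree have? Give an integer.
Leaves (nodes with no children): C, D, E, F

Answer: 4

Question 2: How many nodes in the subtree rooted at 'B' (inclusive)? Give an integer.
Subtree rooted at B contains: B, E
Count = 2

Answer: 2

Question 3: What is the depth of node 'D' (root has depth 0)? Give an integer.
Answer: 1

Derivation:
Path from root to D: A -> D
Depth = number of edges = 1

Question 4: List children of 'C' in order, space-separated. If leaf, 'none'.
Answer: none

Derivation:
Node C's children (from adjacency): (leaf)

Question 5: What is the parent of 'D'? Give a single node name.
Answer: A

Derivation:
Scan adjacency: D appears as child of A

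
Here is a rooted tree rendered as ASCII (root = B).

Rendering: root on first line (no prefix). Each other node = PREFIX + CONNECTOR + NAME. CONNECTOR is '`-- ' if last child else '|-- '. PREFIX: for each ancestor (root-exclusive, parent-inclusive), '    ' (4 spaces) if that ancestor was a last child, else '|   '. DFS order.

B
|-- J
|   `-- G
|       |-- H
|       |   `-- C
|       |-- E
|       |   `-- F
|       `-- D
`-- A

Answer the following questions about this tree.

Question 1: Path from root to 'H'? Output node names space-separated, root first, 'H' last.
Answer: B J G H

Derivation:
Walk down from root: B -> J -> G -> H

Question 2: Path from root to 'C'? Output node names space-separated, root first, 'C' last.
Answer: B J G H C

Derivation:
Walk down from root: B -> J -> G -> H -> C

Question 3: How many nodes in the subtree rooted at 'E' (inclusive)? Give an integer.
Answer: 2

Derivation:
Subtree rooted at E contains: E, F
Count = 2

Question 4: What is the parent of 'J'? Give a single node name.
Scan adjacency: J appears as child of B

Answer: B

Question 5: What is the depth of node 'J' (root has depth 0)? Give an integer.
Answer: 1

Derivation:
Path from root to J: B -> J
Depth = number of edges = 1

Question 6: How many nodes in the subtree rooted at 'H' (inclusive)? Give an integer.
Answer: 2

Derivation:
Subtree rooted at H contains: C, H
Count = 2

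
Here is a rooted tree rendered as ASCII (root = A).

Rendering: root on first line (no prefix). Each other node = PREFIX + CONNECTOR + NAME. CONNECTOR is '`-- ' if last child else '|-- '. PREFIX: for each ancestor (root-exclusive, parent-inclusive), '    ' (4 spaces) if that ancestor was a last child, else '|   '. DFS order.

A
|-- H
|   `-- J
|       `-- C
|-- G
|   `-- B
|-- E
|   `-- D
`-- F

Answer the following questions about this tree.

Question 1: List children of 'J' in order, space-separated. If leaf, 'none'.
Answer: C

Derivation:
Node J's children (from adjacency): C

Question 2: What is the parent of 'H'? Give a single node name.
Scan adjacency: H appears as child of A

Answer: A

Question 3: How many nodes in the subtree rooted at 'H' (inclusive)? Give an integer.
Subtree rooted at H contains: C, H, J
Count = 3

Answer: 3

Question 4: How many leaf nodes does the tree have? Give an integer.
Answer: 4

Derivation:
Leaves (nodes with no children): B, C, D, F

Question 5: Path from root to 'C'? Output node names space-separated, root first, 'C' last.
Answer: A H J C

Derivation:
Walk down from root: A -> H -> J -> C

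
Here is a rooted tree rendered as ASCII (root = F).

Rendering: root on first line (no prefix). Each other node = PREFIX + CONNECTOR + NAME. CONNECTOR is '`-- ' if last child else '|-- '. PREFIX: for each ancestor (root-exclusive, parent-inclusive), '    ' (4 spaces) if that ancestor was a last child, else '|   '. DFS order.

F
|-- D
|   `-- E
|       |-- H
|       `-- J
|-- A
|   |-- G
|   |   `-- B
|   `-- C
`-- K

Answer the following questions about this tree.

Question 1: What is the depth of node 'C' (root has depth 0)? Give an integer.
Path from root to C: F -> A -> C
Depth = number of edges = 2

Answer: 2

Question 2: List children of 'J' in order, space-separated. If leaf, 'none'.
Node J's children (from adjacency): (leaf)

Answer: none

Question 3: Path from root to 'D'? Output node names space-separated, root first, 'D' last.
Answer: F D

Derivation:
Walk down from root: F -> D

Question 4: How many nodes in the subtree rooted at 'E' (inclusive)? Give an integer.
Subtree rooted at E contains: E, H, J
Count = 3

Answer: 3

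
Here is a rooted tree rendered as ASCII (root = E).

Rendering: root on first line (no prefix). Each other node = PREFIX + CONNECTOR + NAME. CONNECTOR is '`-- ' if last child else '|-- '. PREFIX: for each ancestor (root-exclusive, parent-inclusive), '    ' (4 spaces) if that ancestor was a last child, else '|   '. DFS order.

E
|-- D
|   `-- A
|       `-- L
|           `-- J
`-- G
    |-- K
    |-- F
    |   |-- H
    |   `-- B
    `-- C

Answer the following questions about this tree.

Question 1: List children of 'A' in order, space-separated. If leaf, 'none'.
Answer: L

Derivation:
Node A's children (from adjacency): L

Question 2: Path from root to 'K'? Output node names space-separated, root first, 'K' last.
Answer: E G K

Derivation:
Walk down from root: E -> G -> K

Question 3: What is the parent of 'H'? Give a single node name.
Scan adjacency: H appears as child of F

Answer: F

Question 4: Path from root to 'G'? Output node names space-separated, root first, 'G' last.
Walk down from root: E -> G

Answer: E G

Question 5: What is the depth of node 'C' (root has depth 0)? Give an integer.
Answer: 2

Derivation:
Path from root to C: E -> G -> C
Depth = number of edges = 2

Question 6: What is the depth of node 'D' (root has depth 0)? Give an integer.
Answer: 1

Derivation:
Path from root to D: E -> D
Depth = number of edges = 1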